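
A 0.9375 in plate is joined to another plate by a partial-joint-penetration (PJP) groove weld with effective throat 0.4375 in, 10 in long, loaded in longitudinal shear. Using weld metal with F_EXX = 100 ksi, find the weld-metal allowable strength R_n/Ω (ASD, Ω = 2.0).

Effective throat (given) t_e = 0.4375 in.
A_we = 0.4375 × 10 = 4.375 in².
F_nw = 0.6 F_EXX = 60 ksi.
R_n/Ω = (60 × 4.375) / 2.0 = 131.2 kip.

R_n/Ω ≈ 131 kip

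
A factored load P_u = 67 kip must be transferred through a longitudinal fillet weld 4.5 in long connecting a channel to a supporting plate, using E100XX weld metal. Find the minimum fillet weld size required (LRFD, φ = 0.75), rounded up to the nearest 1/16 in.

w = 1/2 in

E100XX → F_EXX = 100 ksi.
Total weld length L = 4.5 in.
Required throat t_e = P_u / (φ × 0.6 F_EXX × L) = 67 / (0.75 × 0.6 × 100 × 4.5) = 0.3309 in.
Required leg w = t_e / 0.707 = 0.468 in → use 1/2 in.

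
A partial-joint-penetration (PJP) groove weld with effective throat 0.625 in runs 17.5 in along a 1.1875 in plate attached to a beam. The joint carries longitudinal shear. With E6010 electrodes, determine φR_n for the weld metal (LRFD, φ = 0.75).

φR_n ≈ 295 kips

E60XX → F_EXX = 60 ksi.
Effective throat (given) t_e = 0.625 in.
A_we = 0.625 × 17.5 = 10.94 in².
F_nw = 0.6 F_EXX = 36 ksi.
φR_n = 0.75 × 36 × 10.94 = 295.3 kips.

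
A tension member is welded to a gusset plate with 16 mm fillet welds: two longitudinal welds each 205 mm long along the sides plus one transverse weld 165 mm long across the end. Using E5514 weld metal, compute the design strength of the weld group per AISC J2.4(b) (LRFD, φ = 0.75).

E55XX → F_EXX = 550 MPa.
t_e = 0.707 × 16 = 11.31 mm.
R_nwl = 0.6 × 550 × 11.31 × 410 × 10⁻³ = 1531 kN (longitudinal, 2 welds).
R_nwt = 0.6 × 550 × 11.31 × 165 × 10⁻³ = 615.9 kN (transverse, base value).
(i) R_nwl + R_nwt = 2146 kN; (ii) 0.85 R_nwl + 1.5 R_nwt = 2225 kN.
R_n = max = 2225 kN [governs: (ii)]; φR_n = 1669 kN.

φR_n ≈ 1670 kN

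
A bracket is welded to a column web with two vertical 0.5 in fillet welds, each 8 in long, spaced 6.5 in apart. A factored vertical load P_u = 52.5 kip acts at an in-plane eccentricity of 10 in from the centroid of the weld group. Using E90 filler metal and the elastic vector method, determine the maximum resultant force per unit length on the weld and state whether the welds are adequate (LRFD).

f_max ≈ 13 kip/in; adequate

E90XX → F_EXX = 90 ksi.
Total weld length L_w = 16 in. Treat welds as unit-width lines.
Polar moment about centroid: J = 2[d³/12 + d(b/2)²] = 2[8³/12 + 8×3.25²] = 254.3 in³.
Direct shear f_v = P/L_w = 52.5 / 16 = 3.281 kip/in (vertical).
Torsion M = P·e = 52.5 × 10 = 525 kip·in.
Critical point at (x, y) = (3.25, 4) from centroid. f_tx = M·y/J = 8.257 kip/in; f_ty = M·x/J = 6.709 kip/in.
Resultant f_max = √[f_tx² + (f_v + f_ty)²] = √[8.257² + (3.281 + 6.709)²] = 12.96 kip/in.
Capacity per unit length: φr_n = 0.75 × 0.6 × 90 × (0.707 × 0.5) = 14.32 kip/in.
12.96 ≤ 14.32 → adequate.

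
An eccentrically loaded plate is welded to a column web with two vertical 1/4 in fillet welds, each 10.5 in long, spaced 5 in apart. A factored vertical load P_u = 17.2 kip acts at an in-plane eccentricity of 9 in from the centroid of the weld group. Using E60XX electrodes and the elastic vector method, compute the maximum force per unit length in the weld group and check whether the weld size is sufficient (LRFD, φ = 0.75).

E60XX → F_EXX = 60 ksi.
Total weld length L_w = 21 in. Treat welds as unit-width lines.
Polar moment about centroid: J = 2[d³/12 + d(b/2)²] = 2[10.5³/12 + 10.5×2.5²] = 324.2 in³.
Direct shear f_v = P/L_w = 17.2 / 21 = 0.819 kip/in (vertical).
Torsion M = P·e = 17.2 × 9 = 154.8 kip·in.
Critical point at (x, y) = (2.5, 5.25) from centroid. f_tx = M·y/J = 2.507 kip/in; f_ty = M·x/J = 1.194 kip/in.
Resultant f_max = √[f_tx² + (f_v + f_ty)²] = √[2.507² + (0.819 + 1.194)²] = 3.215 kip/in.
Capacity per unit length: φr_n = 0.75 × 0.6 × 60 × (0.707 × 0.25) = 4.772 kip/in.
3.215 ≤ 4.772 → adequate.

f_max ≈ 3.21 kip/in; adequate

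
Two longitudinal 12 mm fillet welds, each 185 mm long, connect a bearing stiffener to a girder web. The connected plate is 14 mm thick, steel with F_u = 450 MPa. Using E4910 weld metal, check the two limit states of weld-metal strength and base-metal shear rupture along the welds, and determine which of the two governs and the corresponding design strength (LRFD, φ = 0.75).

E49XX → F_EXX = 490 MPa.
t_e = 0.707 × 12 = 8.484 mm; L = 370 mm.
Weld metal: φR_n = 0.75 × 0.6 × 490 × 8.484 × 370 × 10⁻³ = 692.2 kN.
Base metal (shear rupture): φR_n = 0.75 × 0.6 × 450 × 14 × 370 × 10⁻³ = 1049 kN.
Governing: weld metal.

φR_n ≈ 692 kN (weld metal governs)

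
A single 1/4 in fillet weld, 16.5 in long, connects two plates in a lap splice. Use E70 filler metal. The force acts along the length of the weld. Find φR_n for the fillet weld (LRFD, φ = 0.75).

E70XX → F_EXX = 70 ksi.
Effective throat t_e = 0.707 × 0.25 = 0.1767 in.
Total length L = 16.5 in; A_we = 0.1767 × 16.5 = 2.916 in².
F_nw = 0.6 F_EXX = 0.6 × 70 = 42 ksi.
φR_n = 0.75 × 42 × 2.916 = 91.87 kips.

φR_n ≈ 91.9 kips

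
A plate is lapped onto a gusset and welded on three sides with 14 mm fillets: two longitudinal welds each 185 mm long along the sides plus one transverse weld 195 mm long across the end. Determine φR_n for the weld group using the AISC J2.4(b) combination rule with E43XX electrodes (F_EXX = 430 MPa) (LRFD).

t_e = 0.707 × 14 = 9.898 mm.
R_nwl = 0.6 × 430 × 9.898 × 370 × 10⁻³ = 944.9 kN (longitudinal, 2 welds).
R_nwt = 0.6 × 430 × 9.898 × 195 × 10⁻³ = 498 kN (transverse, base value).
(i) R_nwl + R_nwt = 1443 kN; (ii) 0.85 R_nwl + 1.5 R_nwt = 1550 kN.
R_n = max = 1550 kN [governs: (ii)]; φR_n = 1163 kN.

φR_n ≈ 1160 kN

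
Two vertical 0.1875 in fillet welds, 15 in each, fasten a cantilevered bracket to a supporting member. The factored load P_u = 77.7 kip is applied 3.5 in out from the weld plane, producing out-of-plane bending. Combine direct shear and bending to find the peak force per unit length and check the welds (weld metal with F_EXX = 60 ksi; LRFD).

f_max ≈ 4.46 kip/in; NOT adequate

L_w = 2 × 15 = 30 in; section modulus (unit throat) S = 2 × L²/6 = 75 in².
Direct shear f_v = P/L_w = 77.7/30 = 2.59 kip/in.
Moment M = P × e = 77.7 × 3.5 = 271.95 kip·in; bending f_b = M/S = 3.626 kip/in.
f_max = √(f_v² + f_b²) = √(2.59² + 3.626²) = 4.456 kip/in.
φr_n = 0.75 × 0.6 × 60 × (0.707 × 0.1875) = 3.579 kip/in → NOT adequate.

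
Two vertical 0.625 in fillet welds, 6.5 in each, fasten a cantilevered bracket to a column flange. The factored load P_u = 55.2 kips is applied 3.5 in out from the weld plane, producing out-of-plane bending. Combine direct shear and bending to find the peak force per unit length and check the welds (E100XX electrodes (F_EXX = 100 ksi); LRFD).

f_max ≈ 14.4 kip/in; adequate

L_w = 2 × 6.5 = 13 in; section modulus (unit throat) S = 2 × L²/6 = 14.08 in².
Direct shear f_v = P/L_w = 55.2/13 = 4.246 kip/in.
Moment M = P × e = 55.2 × 3.5 = 193.2 kip·in; bending f_b = M/S = 13.72 kip/in.
f_max = √(f_v² + f_b²) = √(4.246² + 13.72²) = 14.36 kip/in.
φr_n = 0.75 × 0.6 × 100 × (0.707 × 0.625) = 19.88 kip/in → adequate.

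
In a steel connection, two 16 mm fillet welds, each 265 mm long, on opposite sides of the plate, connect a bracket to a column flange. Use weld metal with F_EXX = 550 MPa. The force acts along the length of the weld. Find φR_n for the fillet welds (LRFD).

Effective throat t_e = 0.707 × 16 = 11.31 mm.
Total length L = 530 mm; A_we = 11.31 × 530 = 5995 mm².
F_nw = 0.6 F_EXX = 0.6 × 550 = 330 MPa.
φR_n = 0.75 × 330 × 5995 × 10⁻³ = 1484 kN.

φR_n ≈ 1480 kN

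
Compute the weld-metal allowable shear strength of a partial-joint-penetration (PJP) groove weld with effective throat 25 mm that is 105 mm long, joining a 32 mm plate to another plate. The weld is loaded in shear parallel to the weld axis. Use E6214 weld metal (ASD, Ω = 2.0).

E62XX → F_EXX = 620 MPa.
Effective throat (given) t_e = 25 mm.
A_we = 25 × 105 = 2625 mm².
F_nw = 0.6 F_EXX = 372 MPa.
R_n/Ω = (372 × 2625) / 2.0 × 10⁻³ = 488.2 kN.

R_n/Ω ≈ 488 kN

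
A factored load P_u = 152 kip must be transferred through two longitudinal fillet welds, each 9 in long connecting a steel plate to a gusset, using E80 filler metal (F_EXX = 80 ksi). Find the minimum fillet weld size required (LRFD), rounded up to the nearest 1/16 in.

Total weld length L = 18 in.
Required throat t_e = P_u / (φ × 0.6 F_EXX × L) = 152 / (0.75 × 0.6 × 80 × 18) = 0.2346 in.
Required leg w = t_e / 0.707 = 0.3318 in → use 3/8 in.

w = 3/8 in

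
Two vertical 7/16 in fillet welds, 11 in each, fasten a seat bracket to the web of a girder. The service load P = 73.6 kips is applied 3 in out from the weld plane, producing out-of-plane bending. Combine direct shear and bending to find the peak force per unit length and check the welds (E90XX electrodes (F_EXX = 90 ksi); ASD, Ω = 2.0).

L_w = 2 × 11 = 22 in; section modulus (unit throat) S = 2 × L²/6 = 40.33 in².
Direct shear f_v = P/L_w = 73.6/22 = 3.345 kip/in.
Moment M = P × e = 73.6 × 3 = 220.8 kip·in; bending f_b = M/S = 5.474 kip/in.
f_max = √(f_v² + f_b²) = √(3.345² + 5.474²) = 6.416 kip/in.
r_n/Ω = (1/2.0) × 0.6 × 90 × (0.707 × 0.4375) = 8.351 kip/in → adequate.

f_max ≈ 6.42 kip/in; adequate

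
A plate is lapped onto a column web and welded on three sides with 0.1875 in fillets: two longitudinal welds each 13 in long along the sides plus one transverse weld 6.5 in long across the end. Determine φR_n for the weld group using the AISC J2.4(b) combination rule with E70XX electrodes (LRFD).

φR_n ≈ 136 kips

E70XX → F_EXX = 70 ksi.
t_e = 0.707 × 0.1875 = 0.1326 in.
R_nwl = 0.6 × 70 × 0.1326 × 26 = 144.8 kips (longitudinal, 2 welds).
R_nwt = 0.6 × 70 × 0.1326 × 6.5 = 36.19 kips (transverse, base value).
(i) R_nwl + R_nwt = 180.9 kips; (ii) 0.85 R_nwl + 1.5 R_nwt = 177.3 kips.
R_n = max = 180.9 kips [governs: (i)]; φR_n = 135.7 kips.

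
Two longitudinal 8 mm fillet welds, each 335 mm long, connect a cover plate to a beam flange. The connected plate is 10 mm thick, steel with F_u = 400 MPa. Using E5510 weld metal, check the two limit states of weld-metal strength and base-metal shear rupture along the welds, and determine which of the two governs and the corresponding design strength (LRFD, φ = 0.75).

φR_n ≈ 938 kN (weld metal governs)

E55XX → F_EXX = 550 MPa.
t_e = 0.707 × 8 = 5.656 mm; L = 670 mm.
Weld metal: φR_n = 0.75 × 0.6 × 550 × 5.656 × 670 × 10⁻³ = 937.9 kN.
Base metal (shear rupture): φR_n = 0.75 × 0.6 × 400 × 10 × 670 × 10⁻³ = 1206 kN.
Governing: weld metal.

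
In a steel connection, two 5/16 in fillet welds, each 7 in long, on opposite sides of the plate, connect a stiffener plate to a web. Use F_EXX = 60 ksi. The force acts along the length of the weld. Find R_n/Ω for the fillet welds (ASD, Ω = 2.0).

R_n/Ω ≈ 55.7 kips

Effective throat t_e = 0.707 × 0.3125 = 0.2209 in.
Total length L = 14 in; A_we = 0.2209 × 14 = 3.093 in².
F_nw = 0.6 F_EXX = 0.6 × 60 = 36 ksi.
R_n = 36 × 3.093 = 111.4 kips; R_n/Ω = 111.4/2.0 = 55.68 kips.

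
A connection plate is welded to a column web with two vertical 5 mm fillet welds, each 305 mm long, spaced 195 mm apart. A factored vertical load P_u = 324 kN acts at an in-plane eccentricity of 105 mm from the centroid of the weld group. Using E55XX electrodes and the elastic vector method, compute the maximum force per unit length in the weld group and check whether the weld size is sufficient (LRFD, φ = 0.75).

f_max ≈ 979 N/mm; NOT adequate

E55XX → F_EXX = 550 MPa.
Total weld length L_w = 610 mm. Treat welds as unit-width lines.
Polar moment about centroid: J = 2[d³/12 + d(b/2)²] = 2[305³/12 + 305×97.5²] = 10530000 mm³.
Direct shear f_v = P/L_w = 324×10³ / 610 = 531.1 N/mm (vertical).
Torsion M = P·e = 324×10³ × 105 = 34020000 N·mm.
Critical point at (x, y) = (97.5, 152.5) from centroid. f_tx = M·y/J = 492.8 N/mm; f_ty = M·x/J = 315.1 N/mm.
Resultant f_max = √[f_tx² + (f_v + f_ty)²] = √[492.8² + (531.1 + 315.1)²] = 979.3 N/mm.
Capacity per unit length: φr_n = 0.75 × 0.6 × 550 × (0.707 × 5) = 874.9 N/mm.
979.3 > 874.9 → NOT adequate.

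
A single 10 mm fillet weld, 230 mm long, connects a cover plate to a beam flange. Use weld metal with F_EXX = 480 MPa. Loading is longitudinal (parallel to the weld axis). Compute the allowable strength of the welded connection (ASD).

Effective throat t_e = 0.707 × 10 = 7.07 mm.
Total length L = 230 mm; A_we = 7.07 × 230 = 1626 mm².
F_nw = 0.6 F_EXX = 0.6 × 480 = 288 MPa.
R_n = 288 × 1626 × 10⁻³ = 468.3 kN; R_n/Ω = 468.3/2.0 = 234.2 kN.

R_n/Ω ≈ 234 kN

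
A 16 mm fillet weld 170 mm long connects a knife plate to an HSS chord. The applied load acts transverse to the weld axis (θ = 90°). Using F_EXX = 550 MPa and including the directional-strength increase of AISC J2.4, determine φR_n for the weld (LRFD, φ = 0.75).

φR_n ≈ 714 kN

t_e = 0.707 × 16 = 11.31 mm; A_we = 11.31 × 170 = 1923 mm².
Directional factor: 1.0 + 0.5 sin^1.5(90°) = 1.5.
F_nw = 0.6 × 550 × 1.5 = 495 MPa.
φR_n = 0.75 × 495 × 1923 × 10⁻³ = 713.9 kN.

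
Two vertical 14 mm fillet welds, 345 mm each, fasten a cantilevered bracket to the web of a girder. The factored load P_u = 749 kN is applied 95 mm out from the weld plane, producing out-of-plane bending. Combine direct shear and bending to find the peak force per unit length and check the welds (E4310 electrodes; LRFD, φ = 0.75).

E43XX → F_EXX = 430 MPa.
L_w = 2 × 345 = 690 mm; section modulus (unit throat) S = 2 × L²/6 = 39680 mm².
Direct shear f_v = P/L_w = 749×10³/690 = 1086 N/mm.
Moment M = P × e = 749×10³ × 95 = 71155000 N·mm; bending f_b = M/S = 1793 N/mm.
f_max = √(f_v² + f_b²) = √(1086² + 1793²) = 2096 N/mm.
φr_n = 0.75 × 0.6 × 430 × (0.707 × 14) = 1915 N/mm → NOT adequate.

f_max ≈ 2100 N/mm; NOT adequate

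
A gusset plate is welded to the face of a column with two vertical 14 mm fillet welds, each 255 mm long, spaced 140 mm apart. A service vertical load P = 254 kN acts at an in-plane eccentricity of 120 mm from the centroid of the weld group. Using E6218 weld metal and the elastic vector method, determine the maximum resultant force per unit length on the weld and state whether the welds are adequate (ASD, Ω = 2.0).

f_max ≈ 1170 N/mm; adequate

E62XX → F_EXX = 620 MPa.
Total weld length L_w = 510 mm. Treat welds as unit-width lines.
Polar moment about centroid: J = 2[d³/12 + d(b/2)²] = 2[255³/12 + 255×70²] = 5263000 mm³.
Direct shear f_v = P/L_w = 254×10³ / 510 = 498 N/mm (vertical).
Torsion M = P·e = 254×10³ × 120 = 30480000 N·mm.
Critical point at (x, y) = (70, 127.5) from centroid. f_tx = M·y/J = 738.5 N/mm; f_ty = M·x/J = 405.4 N/mm.
Resultant f_max = √[f_tx² + (f_v + f_ty)²] = √[738.5² + (498 + 405.4)²] = 1167 N/mm.
Capacity per unit length: r_n/Ω = (1/2.0) × 0.6 × 620 × (0.707 × 14) = 1841 N/mm.
1167 ≤ 1841 → adequate.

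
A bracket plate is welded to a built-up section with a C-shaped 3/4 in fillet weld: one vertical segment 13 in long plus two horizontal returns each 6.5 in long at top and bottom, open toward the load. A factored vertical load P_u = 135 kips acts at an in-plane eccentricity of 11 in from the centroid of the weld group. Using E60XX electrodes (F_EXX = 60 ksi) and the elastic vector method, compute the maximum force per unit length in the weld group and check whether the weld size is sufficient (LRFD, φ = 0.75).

f_max ≈ 17.9 kip/in; NOT adequate

Total weld length L_w = 26 in. Treat welds as unit-width lines.
Centroid: x̄ = 2×6.5×3.25 / 26 = 1.625 in from the vertical weld.
Polar moment about centroid: J = I_x + I_y = [13³/12 + 2×6.5×6.5²] + [13×1.625² + 2(6.5³/12 + 6.5×1.625²)] = 846.8 in³.
Direct shear f_v = P/L_w = 135 / 26 = 5.192 kip/in (vertical).
Torsion M = P·e = 135 × 11 = 1485 kip·in.
Critical point at (x, y) = (4.875, 6.5) from centroid. f_tx = M·y/J = 11.4 kip/in; f_ty = M·x/J = 8.549 kip/in.
Resultant f_max = √[f_tx² + (f_v + f_ty)²] = √[11.4² + (5.192 + 8.549)²] = 17.85 kip/in.
Capacity per unit length: φr_n = 0.75 × 0.6 × 60 × (0.707 × 0.75) = 14.32 kip/in.
17.85 > 14.32 → NOT adequate.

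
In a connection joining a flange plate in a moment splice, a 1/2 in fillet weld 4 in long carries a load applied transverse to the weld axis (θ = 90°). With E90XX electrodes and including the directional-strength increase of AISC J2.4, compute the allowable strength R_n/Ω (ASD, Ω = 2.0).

R_n/Ω ≈ 57.3 kip

E90XX → F_EXX = 90 ksi.
t_e = 0.707 × 0.5 = 0.3535 in; A_we = 0.3535 × 4 = 1.414 in².
Directional factor: 1.0 + 0.5 sin^1.5(90°) = 1.5.
F_nw = 0.6 × 90 × 1.5 = 81 ksi.
R_n/Ω = (81 × 1.414) / 2.0 = 57.27 kip.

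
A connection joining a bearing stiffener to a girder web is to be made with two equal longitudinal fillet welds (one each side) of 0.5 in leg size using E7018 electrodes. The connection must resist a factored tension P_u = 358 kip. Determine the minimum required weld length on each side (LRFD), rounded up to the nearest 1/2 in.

E70XX → F_EXX = 70 ksi.
Throat t_e = 0.707 × 0.5 = 0.3535 in.
φr_n = 0.75 × 0.6 × 70 × 0.3535 = 11.14 kip/in.
L_req = P_u / φr_n = 358 / 11.14 = 32.15 in total.
Per side: 32.15 / 2 = 16.08 in.
Round up → use L = 16.5 in on each side.

L = 16.5 in on each side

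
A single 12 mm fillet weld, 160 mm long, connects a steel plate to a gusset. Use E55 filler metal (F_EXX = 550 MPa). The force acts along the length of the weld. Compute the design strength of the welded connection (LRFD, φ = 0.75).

φR_n ≈ 336 kN

Effective throat t_e = 0.707 × 12 = 8.484 mm.
Total length L = 160 mm; A_we = 8.484 × 160 = 1357 mm².
F_nw = 0.6 F_EXX = 0.6 × 550 = 330 MPa.
φR_n = 0.75 × 330 × 1357 × 10⁻³ = 336 kN.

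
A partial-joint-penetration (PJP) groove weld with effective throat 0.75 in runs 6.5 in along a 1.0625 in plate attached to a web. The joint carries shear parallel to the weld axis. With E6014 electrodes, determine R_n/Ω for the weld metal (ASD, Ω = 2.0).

R_n/Ω ≈ 87.8 kips

E60XX → F_EXX = 60 ksi.
Effective throat (given) t_e = 0.75 in.
A_we = 0.75 × 6.5 = 4.875 in².
F_nw = 0.6 F_EXX = 36 ksi.
R_n/Ω = (36 × 4.875) / 2.0 = 87.75 kips.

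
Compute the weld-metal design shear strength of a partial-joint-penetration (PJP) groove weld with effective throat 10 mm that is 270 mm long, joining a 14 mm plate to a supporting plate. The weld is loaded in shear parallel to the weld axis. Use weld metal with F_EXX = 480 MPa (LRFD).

Effective throat (given) t_e = 10 mm.
A_we = 10 × 270 = 2700 mm².
F_nw = 0.6 F_EXX = 288 MPa.
φR_n = 0.75 × 288 × 2700 × 10⁻³ = 583.2 kN.

φR_n ≈ 583 kN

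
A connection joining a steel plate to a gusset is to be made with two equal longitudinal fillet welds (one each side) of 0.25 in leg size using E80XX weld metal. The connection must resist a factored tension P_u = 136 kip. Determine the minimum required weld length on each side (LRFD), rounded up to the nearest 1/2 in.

L = 11 in on each side

E80XX → F_EXX = 80 ksi.
Throat t_e = 0.707 × 0.25 = 0.1767 in.
φr_n = 0.75 × 0.6 × 80 × 0.1767 = 6.363 kip/in.
L_req = P_u / φr_n = 136 / 6.363 = 21.37 in total.
Per side: 21.37 / 2 = 10.69 in.
Round up → use L = 11 in on each side.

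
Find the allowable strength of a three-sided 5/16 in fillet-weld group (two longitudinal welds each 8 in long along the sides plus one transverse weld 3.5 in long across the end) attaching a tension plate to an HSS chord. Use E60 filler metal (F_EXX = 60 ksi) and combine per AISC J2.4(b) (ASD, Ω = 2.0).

R_n/Ω ≈ 77.5 kip

t_e = 0.707 × 0.3125 = 0.2209 in.
R_nwl = 0.6 × 60 × 0.2209 × 16 = 127.3 kip (longitudinal, 2 welds).
R_nwt = 0.6 × 60 × 0.2209 × 3.5 = 27.84 kip (transverse, base value).
(i) R_nwl + R_nwt = 155.1 kip; (ii) 0.85 R_nwl + 1.5 R_nwt = 149.9 kip.
R_n = max = 155.1 kip [governs: (i)]; R_n/Ω = 77.55 kip.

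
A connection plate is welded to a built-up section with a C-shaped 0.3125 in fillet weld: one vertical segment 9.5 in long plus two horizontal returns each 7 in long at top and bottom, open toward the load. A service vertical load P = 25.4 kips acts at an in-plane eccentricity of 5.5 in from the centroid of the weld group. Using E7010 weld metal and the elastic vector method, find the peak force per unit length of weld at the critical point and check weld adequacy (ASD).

E70XX → F_EXX = 70 ksi.
Total weld length L_w = 23.5 in. Treat welds as unit-width lines.
Centroid: x̄ = 2×7×3.5 / 23.5 = 2.085 in from the vertical weld.
Polar moment about centroid: J = I_x + I_y = [9.5³/12 + 2×7×4.75²] + [9.5×2.085² + 2(7³/12 + 7×1.415²)] = 513.8 in³.
Direct shear f_v = P/L_w = 25.4 / 23.5 = 1.081 kip/in (vertical).
Torsion M = P·e = 25.4 × 5.5 = 139.7 kip·in.
Critical point at (x, y) = (4.915, 4.75) from centroid. f_tx = M·y/J = 1.291 kip/in; f_ty = M·x/J = 1.336 kip/in.
Resultant f_max = √[f_tx² + (f_v + f_ty)²] = √[1.291² + (1.081 + 1.336)²] = 2.741 kip/in.
Capacity per unit length: r_n/Ω = (1/2.0) × 0.6 × 70 × (0.707 × 0.3125) = 4.64 kip/in.
2.741 ≤ 4.64 → adequate.

f_max ≈ 2.74 kip/in; adequate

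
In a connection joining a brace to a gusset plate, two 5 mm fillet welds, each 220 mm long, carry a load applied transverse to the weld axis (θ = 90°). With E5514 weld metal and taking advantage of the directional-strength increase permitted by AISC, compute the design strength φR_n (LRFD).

E55XX → F_EXX = 550 MPa.
t_e = 0.707 × 5 = 3.535 mm; A_we = 3.535 × 440 = 1555 mm².
Directional factor: 1.0 + 0.5 sin^1.5(90°) = 1.5.
F_nw = 0.6 × 550 × 1.5 = 495 MPa.
φR_n = 0.75 × 495 × 1555 × 10⁻³ = 577.4 kN.

φR_n ≈ 577 kN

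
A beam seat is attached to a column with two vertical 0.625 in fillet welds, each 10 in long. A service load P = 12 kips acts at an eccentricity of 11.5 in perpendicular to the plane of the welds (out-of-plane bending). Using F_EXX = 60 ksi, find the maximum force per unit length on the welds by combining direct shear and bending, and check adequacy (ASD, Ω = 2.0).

L_w = 2 × 10 = 20 in; section modulus (unit throat) S = 2 × L²/6 = 33.33 in².
Direct shear f_v = P/L_w = 12/20 = 0.6 kip/in.
Moment M = P × e = 12 × 11.5 = 138 kip·in; bending f_b = M/S = 4.14 kip/in.
f_max = √(f_v² + f_b²) = √(0.6² + 4.14²) = 4.183 kip/in.
r_n/Ω = (1/2.0) × 0.6 × 60 × (0.707 × 0.625) = 7.954 kip/in → adequate.

f_max ≈ 4.18 kip/in; adequate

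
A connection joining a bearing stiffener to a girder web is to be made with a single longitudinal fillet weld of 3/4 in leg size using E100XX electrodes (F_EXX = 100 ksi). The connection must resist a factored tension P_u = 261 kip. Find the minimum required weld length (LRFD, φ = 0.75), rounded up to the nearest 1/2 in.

Throat t_e = 0.707 × 0.75 = 0.5302 in.
φr_n = 0.75 × 0.6 × 100 × 0.5302 = 23.86 kip/in.
L_req = P_u / φr_n = 261 / 23.86 = 10.94 in total.
Round up → use L = 11 in.

L = 11 in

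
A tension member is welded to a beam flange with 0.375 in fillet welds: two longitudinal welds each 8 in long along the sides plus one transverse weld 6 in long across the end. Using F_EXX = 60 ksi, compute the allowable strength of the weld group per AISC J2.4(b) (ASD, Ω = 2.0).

R_n/Ω ≈ 108 kip

t_e = 0.707 × 0.375 = 0.2651 in.
R_nwl = 0.6 × 60 × 0.2651 × 16 = 152.7 kip (longitudinal, 2 welds).
R_nwt = 0.6 × 60 × 0.2651 × 6 = 57.27 kip (transverse, base value).
(i) R_nwl + R_nwt = 210 kip; (ii) 0.85 R_nwl + 1.5 R_nwt = 215.7 kip.
R_n = max = 215.7 kip [governs: (ii)]; R_n/Ω = 107.9 kip.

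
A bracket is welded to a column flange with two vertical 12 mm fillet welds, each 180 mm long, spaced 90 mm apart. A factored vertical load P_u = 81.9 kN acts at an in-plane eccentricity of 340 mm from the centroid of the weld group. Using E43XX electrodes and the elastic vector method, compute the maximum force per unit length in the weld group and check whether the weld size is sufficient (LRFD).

E43XX → F_EXX = 430 MPa.
Total weld length L_w = 360 mm. Treat welds as unit-width lines.
Polar moment about centroid: J = 2[d³/12 + d(b/2)²] = 2[180³/12 + 180×45²] = 1701000 mm³.
Direct shear f_v = P/L_w = 81.9×10³ / 360 = 227.5 N/mm (vertical).
Torsion M = P·e = 81.9×10³ × 340 = 27846000 N·mm.
Critical point at (x, y) = (45, 90) from centroid. f_tx = M·y/J = 1473 N/mm; f_ty = M·x/J = 736.7 N/mm.
Resultant f_max = √[f_tx² + (f_v + f_ty)²] = √[1473² + (227.5 + 736.7)²] = 1761 N/mm.
Capacity per unit length: φr_n = 0.75 × 0.6 × 430 × (0.707 × 12) = 1642 N/mm.
1761 > 1642 → NOT adequate.

f_max ≈ 1760 N/mm; NOT adequate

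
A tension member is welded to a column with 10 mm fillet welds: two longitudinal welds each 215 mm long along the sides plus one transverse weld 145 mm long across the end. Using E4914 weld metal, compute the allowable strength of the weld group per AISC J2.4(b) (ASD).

E49XX → F_EXX = 490 MPa.
t_e = 0.707 × 10 = 7.07 mm.
R_nwl = 0.6 × 490 × 7.07 × 430 × 10⁻³ = 893.8 kN (longitudinal, 2 welds).
R_nwt = 0.6 × 490 × 7.07 × 145 × 10⁻³ = 301.4 kN (transverse, base value).
(i) R_nwl + R_nwt = 1195 kN; (ii) 0.85 R_nwl + 1.5 R_nwt = 1212 kN.
R_n = max = 1212 kN [governs: (ii)]; R_n/Ω = 605.9 kN.

R_n/Ω ≈ 606 kN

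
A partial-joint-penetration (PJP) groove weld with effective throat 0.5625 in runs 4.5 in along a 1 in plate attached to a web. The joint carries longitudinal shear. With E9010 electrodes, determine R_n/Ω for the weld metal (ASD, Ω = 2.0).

E90XX → F_EXX = 90 ksi.
Effective throat (given) t_e = 0.5625 in.
A_we = 0.5625 × 4.5 = 2.531 in².
F_nw = 0.6 F_EXX = 54 ksi.
R_n/Ω = (54 × 2.531) / 2.0 = 68.34 kip.

R_n/Ω ≈ 68.3 kip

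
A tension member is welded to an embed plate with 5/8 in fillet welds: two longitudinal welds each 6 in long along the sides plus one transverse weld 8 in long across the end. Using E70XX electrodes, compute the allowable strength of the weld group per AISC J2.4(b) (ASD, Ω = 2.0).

E70XX → F_EXX = 70 ksi.
t_e = 0.707 × 0.625 = 0.4419 in.
R_nwl = 0.6 × 70 × 0.4419 × 12 = 222.7 kip (longitudinal, 2 welds).
R_nwt = 0.6 × 70 × 0.4419 × 8 = 148.5 kip (transverse, base value).
(i) R_nwl + R_nwt = 371.2 kip; (ii) 0.85 R_nwl + 1.5 R_nwt = 412 kip.
R_n = max = 412 kip [governs: (ii)]; R_n/Ω = 206 kip.

R_n/Ω ≈ 206 kip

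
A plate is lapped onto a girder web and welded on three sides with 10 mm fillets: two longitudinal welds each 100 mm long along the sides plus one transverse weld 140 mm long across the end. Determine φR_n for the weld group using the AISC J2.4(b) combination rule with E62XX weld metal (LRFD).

φR_n ≈ 750 kN

E62XX → F_EXX = 620 MPa.
t_e = 0.707 × 10 = 7.07 mm.
R_nwl = 0.6 × 620 × 7.07 × 200 × 10⁻³ = 526 kN (longitudinal, 2 welds).
R_nwt = 0.6 × 620 × 7.07 × 140 × 10⁻³ = 368.2 kN (transverse, base value).
(i) R_nwl + R_nwt = 894.2 kN; (ii) 0.85 R_nwl + 1.5 R_nwt = 999.4 kN.
R_n = max = 999.4 kN [governs: (ii)]; φR_n = 749.6 kN.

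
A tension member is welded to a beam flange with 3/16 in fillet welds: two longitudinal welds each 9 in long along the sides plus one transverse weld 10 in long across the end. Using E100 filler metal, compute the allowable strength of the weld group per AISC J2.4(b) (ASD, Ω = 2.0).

E100XX → F_EXX = 100 ksi.
t_e = 0.707 × 0.1875 = 0.1326 in.
R_nwl = 0.6 × 100 × 0.1326 × 18 = 143.2 kip (longitudinal, 2 welds).
R_nwt = 0.6 × 100 × 0.1326 × 10 = 79.54 kip (transverse, base value).
(i) R_nwl + R_nwt = 222.7 kip; (ii) 0.85 R_nwl + 1.5 R_nwt = 241 kip.
R_n = max = 241 kip [governs: (ii)]; R_n/Ω = 120.5 kip.

R_n/Ω ≈ 120 kip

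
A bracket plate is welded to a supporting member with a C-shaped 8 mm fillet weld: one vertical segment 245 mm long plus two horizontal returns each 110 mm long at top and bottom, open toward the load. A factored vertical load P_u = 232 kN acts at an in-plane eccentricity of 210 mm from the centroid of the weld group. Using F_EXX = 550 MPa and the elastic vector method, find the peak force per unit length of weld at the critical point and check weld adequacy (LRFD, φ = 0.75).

Total weld length L_w = 465 mm. Treat welds as unit-width lines.
Centroid: x̄ = 2×110×55 / 465 = 26.02 mm from the vertical weld.
Polar moment about centroid: J = I_x + I_y = [245³/12 + 2×110×122.5²] + [245×26.02² + 2(110³/12 + 110×28.98²)] = 5099000 mm³.
Direct shear f_v = P/L_w = 232×10³ / 465 = 498.9 N/mm (vertical).
Torsion M = P·e = 232×10³ × 210 = 48720000 N·mm.
Critical point at (x, y) = (83.98, 122.5) from centroid. f_tx = M·y/J = 1170 N/mm; f_ty = M·x/J = 802.3 N/mm.
Resultant f_max = √[f_tx² + (f_v + f_ty)²] = √[1170² + (498.9 + 802.3)²] = 1750 N/mm.
Capacity per unit length: φr_n = 0.75 × 0.6 × 550 × (0.707 × 8) = 1400 N/mm.
1750 > 1400 → NOT adequate.

f_max ≈ 1750 N/mm; NOT adequate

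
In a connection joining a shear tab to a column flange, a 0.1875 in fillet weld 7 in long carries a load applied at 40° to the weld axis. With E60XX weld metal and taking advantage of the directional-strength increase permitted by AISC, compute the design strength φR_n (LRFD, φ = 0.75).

E60XX → F_EXX = 60 ksi.
t_e = 0.707 × 0.1875 = 0.1326 in; A_we = 0.1326 × 7 = 0.9279 in².
Directional factor: 1.0 + 0.5 sin^1.5(40°) = 1.258.
F_nw = 0.6 × 60 × 1.258 = 45.28 ksi.
φR_n = 0.75 × 45.28 × 0.9279 = 31.51 kips.

φR_n ≈ 31.5 kips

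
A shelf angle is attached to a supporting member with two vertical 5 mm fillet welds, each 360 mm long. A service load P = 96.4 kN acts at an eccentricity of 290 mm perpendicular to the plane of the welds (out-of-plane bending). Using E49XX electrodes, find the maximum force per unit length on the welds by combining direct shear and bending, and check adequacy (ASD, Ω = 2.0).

f_max ≈ 661 N/mm; NOT adequate

E49XX → F_EXX = 490 MPa.
L_w = 2 × 360 = 720 mm; section modulus (unit throat) S = 2 × L²/6 = 43200 mm².
Direct shear f_v = P/L_w = 96.4×10³/720 = 133.9 N/mm.
Moment M = P × e = 96.4×10³ × 290 = 27956000 N·mm; bending f_b = M/S = 647.1 N/mm.
f_max = √(f_v² + f_b²) = √(133.9² + 647.1²) = 660.8 N/mm.
r_n/Ω = (1/2.0) × 0.6 × 490 × (0.707 × 5) = 519.6 N/mm → NOT adequate.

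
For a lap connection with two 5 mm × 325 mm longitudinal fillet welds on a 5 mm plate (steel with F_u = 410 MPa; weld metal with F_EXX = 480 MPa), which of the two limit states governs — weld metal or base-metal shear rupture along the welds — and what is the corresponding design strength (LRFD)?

φR_n ≈ 496 kN (weld metal governs)

t_e = 0.707 × 5 = 3.535 mm; L = 650 mm.
Weld metal: φR_n = 0.75 × 0.6 × 480 × 3.535 × 650 × 10⁻³ = 496.3 kN.
Base metal (shear rupture): φR_n = 0.75 × 0.6 × 410 × 5 × 650 × 10⁻³ = 599.6 kN.
Governing: weld metal.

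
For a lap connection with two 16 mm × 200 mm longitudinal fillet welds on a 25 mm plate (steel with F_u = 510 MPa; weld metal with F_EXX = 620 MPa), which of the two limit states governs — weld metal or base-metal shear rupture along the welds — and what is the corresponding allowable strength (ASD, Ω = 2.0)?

R_n/Ω ≈ 842 kN (weld metal governs)

t_e = 0.707 × 16 = 11.31 mm; L = 400 mm.
Weld metal: R_n/Ω = (1/2.0) × 0.6 × 620 × 11.31 × 400 × 10⁻³ = 841.6 kN.
Base metal (shear rupture): R_n/Ω = (1/2.0) × 0.6 × 510 × 25 × 400 × 10⁻³ = 1530 kN.
Governing: weld metal.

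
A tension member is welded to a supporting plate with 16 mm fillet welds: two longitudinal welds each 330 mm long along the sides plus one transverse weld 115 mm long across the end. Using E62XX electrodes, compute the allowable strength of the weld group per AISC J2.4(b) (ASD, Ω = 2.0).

E62XX → F_EXX = 620 MPa.
t_e = 0.707 × 16 = 11.31 mm.
R_nwl = 0.6 × 620 × 11.31 × 660 × 10⁻³ = 2777 kN (longitudinal, 2 welds).
R_nwt = 0.6 × 620 × 11.31 × 115 × 10⁻³ = 483.9 kN (transverse, base value).
(i) R_nwl + R_nwt = 3261 kN; (ii) 0.85 R_nwl + 1.5 R_nwt = 3087 kN.
R_n = max = 3261 kN [governs: (i)]; R_n/Ω = 1631 kN.

R_n/Ω ≈ 1630 kN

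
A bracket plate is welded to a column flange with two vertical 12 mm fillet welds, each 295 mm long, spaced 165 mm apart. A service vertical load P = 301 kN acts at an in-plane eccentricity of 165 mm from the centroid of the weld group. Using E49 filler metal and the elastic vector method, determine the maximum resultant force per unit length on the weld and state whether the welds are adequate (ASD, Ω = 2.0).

E49XX → F_EXX = 490 MPa.
Total weld length L_w = 590 mm. Treat welds as unit-width lines.
Polar moment about centroid: J = 2[d³/12 + d(b/2)²] = 2[295³/12 + 295×82.5²] = 8294000 mm³.
Direct shear f_v = P/L_w = 301×10³ / 590 = 510.2 N/mm (vertical).
Torsion M = P·e = 301×10³ × 165 = 49665000 N·mm.
Critical point at (x, y) = (82.5, 147.5) from centroid. f_tx = M·y/J = 883.2 N/mm; f_ty = M·x/J = 494 N/mm.
Resultant f_max = √[f_tx² + (f_v + f_ty)²] = √[883.2² + (510.2 + 494)²] = 1337 N/mm.
Capacity per unit length: r_n/Ω = (1/2.0) × 0.6 × 490 × (0.707 × 12) = 1247 N/mm.
1337 > 1247 → NOT adequate.

f_max ≈ 1340 N/mm; NOT adequate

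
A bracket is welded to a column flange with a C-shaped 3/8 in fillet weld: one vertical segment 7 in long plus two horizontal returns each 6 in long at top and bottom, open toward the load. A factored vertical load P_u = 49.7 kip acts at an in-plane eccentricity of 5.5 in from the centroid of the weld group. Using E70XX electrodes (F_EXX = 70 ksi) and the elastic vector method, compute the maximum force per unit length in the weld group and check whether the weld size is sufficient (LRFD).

Total weld length L_w = 19 in. Treat welds as unit-width lines.
Centroid: x̄ = 2×6×3 / 19 = 1.895 in from the vertical weld.
Polar moment about centroid: J = I_x + I_y = [7³/12 + 2×6×3.5²] + [7×1.895² + 2(6³/12 + 6×1.105²)] = 251.4 in³.
Direct shear f_v = P/L_w = 49.7 / 19 = 2.616 kip/in (vertical).
Torsion M = P·e = 49.7 × 5.5 = 273.35 kip·in.
Critical point at (x, y) = (4.105, 3.5) from centroid. f_tx = M·y/J = 3.806 kip/in; f_ty = M·x/J = 4.464 kip/in.
Resultant f_max = √[f_tx² + (f_v + f_ty)²] = √[3.806² + (2.616 + 4.464)²] = 8.038 kip/in.
Capacity per unit length: φr_n = 0.75 × 0.6 × 70 × (0.707 × 0.375) = 8.351 kip/in.
8.038 ≤ 8.351 → adequate.

f_max ≈ 8.04 kip/in; adequate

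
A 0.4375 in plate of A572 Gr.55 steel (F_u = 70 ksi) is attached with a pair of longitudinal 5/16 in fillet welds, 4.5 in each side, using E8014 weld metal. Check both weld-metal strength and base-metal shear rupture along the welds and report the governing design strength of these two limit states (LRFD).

φR_n ≈ 71.6 kips (weld metal governs)

E80XX → F_EXX = 80 ksi.
t_e = 0.707 × 0.3125 = 0.2209 in; L = 9 in.
Weld metal: φR_n = 0.75 × 0.6 × 80 × 0.2209 × 9 = 71.58 kips.
Base metal (shear rupture): φR_n = 0.75 × 0.6 × 70 × 0.4375 × 9 = 124 kips.
Governing: weld metal.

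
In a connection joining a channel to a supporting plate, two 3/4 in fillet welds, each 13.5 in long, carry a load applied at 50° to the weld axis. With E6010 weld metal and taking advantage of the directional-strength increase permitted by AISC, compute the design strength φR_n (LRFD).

E60XX → F_EXX = 60 ksi.
t_e = 0.707 × 0.75 = 0.5302 in; A_we = 0.5302 × 27 = 14.32 in².
Directional factor: 1.0 + 0.5 sin^1.5(50°) = 1.335.
F_nw = 0.6 × 60 × 1.335 = 48.07 ksi.
φR_n = 0.75 × 48.07 × 14.32 = 516.1 kip.

φR_n ≈ 516 kip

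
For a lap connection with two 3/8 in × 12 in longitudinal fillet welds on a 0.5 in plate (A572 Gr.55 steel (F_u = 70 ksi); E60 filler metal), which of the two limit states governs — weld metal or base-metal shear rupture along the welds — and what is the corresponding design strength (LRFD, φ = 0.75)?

E60XX → F_EXX = 60 ksi.
t_e = 0.707 × 0.375 = 0.2651 in; L = 24 in.
Weld metal: φR_n = 0.75 × 0.6 × 60 × 0.2651 × 24 = 171.8 kip.
Base metal (shear rupture): φR_n = 0.75 × 0.6 × 70 × 0.5 × 24 = 378 kip.
Governing: weld metal.

φR_n ≈ 172 kip (weld metal governs)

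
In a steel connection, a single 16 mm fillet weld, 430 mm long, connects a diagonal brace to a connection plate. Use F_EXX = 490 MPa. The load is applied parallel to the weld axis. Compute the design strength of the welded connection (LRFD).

Effective throat t_e = 0.707 × 16 = 11.31 mm.
Total length L = 430 mm; A_we = 11.31 × 430 = 4864 mm².
F_nw = 0.6 F_EXX = 0.6 × 490 = 294 MPa.
φR_n = 0.75 × 294 × 4864 × 10⁻³ = 1073 kN.

φR_n ≈ 1070 kN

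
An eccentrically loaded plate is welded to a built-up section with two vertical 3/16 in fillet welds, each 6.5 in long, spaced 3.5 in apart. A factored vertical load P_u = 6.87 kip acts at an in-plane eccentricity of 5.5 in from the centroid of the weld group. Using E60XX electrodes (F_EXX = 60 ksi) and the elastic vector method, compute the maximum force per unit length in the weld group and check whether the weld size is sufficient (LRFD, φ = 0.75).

f_max ≈ 1.94 kip/in; adequate

Total weld length L_w = 13 in. Treat welds as unit-width lines.
Polar moment about centroid: J = 2[d³/12 + d(b/2)²] = 2[6.5³/12 + 6.5×1.75²] = 85.58 in³.
Direct shear f_v = P/L_w = 6.87 / 13 = 0.5285 kip/in (vertical).
Torsion M = P·e = 6.87 × 5.5 = 37.785 kip·in.
Critical point at (x, y) = (1.75, 3.25) from centroid. f_tx = M·y/J = 1.435 kip/in; f_ty = M·x/J = 0.7726 kip/in.
Resultant f_max = √[f_tx² + (f_v + f_ty)²] = √[1.435² + (0.5285 + 0.7726)²] = 1.937 kip/in.
Capacity per unit length: φr_n = 0.75 × 0.6 × 60 × (0.707 × 0.1875) = 3.579 kip/in.
1.937 ≤ 3.579 → adequate.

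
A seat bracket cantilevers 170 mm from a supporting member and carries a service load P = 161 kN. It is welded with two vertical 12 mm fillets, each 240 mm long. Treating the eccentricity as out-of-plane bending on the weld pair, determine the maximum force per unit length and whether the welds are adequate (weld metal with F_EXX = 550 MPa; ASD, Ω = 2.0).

f_max ≈ 1460 N/mm; NOT adequate

L_w = 2 × 240 = 480 mm; section modulus (unit throat) S = 2 × L²/6 = 19200 mm².
Direct shear f_v = P/L_w = 161×10³/480 = 335.4 N/mm.
Moment M = P × e = 161×10³ × 170 = 27370000 N·mm; bending f_b = M/S = 1426 N/mm.
f_max = √(f_v² + f_b²) = √(335.4² + 1426²) = 1464 N/mm.
r_n/Ω = (1/2.0) × 0.6 × 550 × (0.707 × 12) = 1400 N/mm → NOT adequate.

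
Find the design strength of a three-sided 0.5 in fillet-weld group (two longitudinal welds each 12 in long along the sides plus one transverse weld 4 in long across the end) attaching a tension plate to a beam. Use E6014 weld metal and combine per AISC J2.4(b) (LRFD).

E60XX → F_EXX = 60 ksi.
t_e = 0.707 × 0.5 = 0.3535 in.
R_nwl = 0.6 × 60 × 0.3535 × 24 = 305.4 kip (longitudinal, 2 welds).
R_nwt = 0.6 × 60 × 0.3535 × 4 = 50.9 kip (transverse, base value).
(i) R_nwl + R_nwt = 356.3 kip; (ii) 0.85 R_nwl + 1.5 R_nwt = 336 kip.
R_n = max = 356.3 kip [governs: (i)]; φR_n = 267.2 kip.

φR_n ≈ 267 kip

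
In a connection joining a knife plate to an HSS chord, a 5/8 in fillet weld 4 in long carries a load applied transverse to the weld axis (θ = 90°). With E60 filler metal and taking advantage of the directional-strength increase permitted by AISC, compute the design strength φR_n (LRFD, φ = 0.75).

E60XX → F_EXX = 60 ksi.
t_e = 0.707 × 0.625 = 0.4419 in; A_we = 0.4419 × 4 = 1.767 in².
Directional factor: 1.0 + 0.5 sin^1.5(90°) = 1.5.
F_nw = 0.6 × 60 × 1.5 = 54 ksi.
φR_n = 0.75 × 54 × 1.767 = 71.58 kips.

φR_n ≈ 71.6 kips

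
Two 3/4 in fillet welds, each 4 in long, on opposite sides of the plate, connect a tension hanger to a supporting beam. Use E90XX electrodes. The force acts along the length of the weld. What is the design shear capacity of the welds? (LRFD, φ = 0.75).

E90XX → F_EXX = 90 ksi.
Effective throat t_e = 0.707 × 0.75 = 0.5302 in.
Total length L = 8 in; A_we = 0.5302 × 8 = 4.242 in².
F_nw = 0.6 F_EXX = 0.6 × 90 = 54 ksi.
φR_n = 0.75 × 54 × 4.242 = 171.8 kip.

φR_n ≈ 172 kip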